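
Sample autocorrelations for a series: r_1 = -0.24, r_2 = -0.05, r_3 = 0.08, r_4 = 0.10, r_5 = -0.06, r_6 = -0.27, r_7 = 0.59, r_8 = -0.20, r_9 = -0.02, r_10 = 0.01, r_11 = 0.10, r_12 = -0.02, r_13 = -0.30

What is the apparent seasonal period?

7

The largest autocorrelation is r_7 = 0.59; the remaining lags stay at or below 0.10.
The dominant spike at lag 7 indicates a seasonal period of 7.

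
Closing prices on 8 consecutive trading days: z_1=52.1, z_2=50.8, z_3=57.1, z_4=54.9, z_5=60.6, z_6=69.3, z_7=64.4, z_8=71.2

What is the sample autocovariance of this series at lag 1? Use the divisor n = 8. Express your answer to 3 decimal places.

Mean z̄ = (52.1 + 50.8 + 57.1 + 54.9 + 60.6 + 69.3 + 64.4 + 71.2)/8 = 60.0500
Deviations: -7.9500, -9.2500, -2.9500, -5.1500, 0.5500, 9.2500, 4.3500, 11.1500
Σ_{t=1}^{7}(z_t−z̄)(z_{t+1}−z̄) = 207.0125
γ_1 = 207.0125 / 8 = 25.877

25.877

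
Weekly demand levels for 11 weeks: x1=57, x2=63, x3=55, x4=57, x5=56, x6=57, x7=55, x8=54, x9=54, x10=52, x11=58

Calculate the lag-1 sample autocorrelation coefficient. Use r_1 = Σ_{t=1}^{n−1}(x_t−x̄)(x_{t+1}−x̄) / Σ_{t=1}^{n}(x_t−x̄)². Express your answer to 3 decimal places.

Mean x̄ = (57 + 63 + 55 + 57 + 56 + 57 + 55 + 54 + 54 + 52 + 58)/11 = 56.1818
Numerator Σ_{t=1}^{10}(x_t−x̄)(x_{t+1}−x̄) = 4.1488
Denominator Σ(x_t−x̄)² = 81.6364
r_1 = 4.1488 / 81.6364 = 0.051

0.051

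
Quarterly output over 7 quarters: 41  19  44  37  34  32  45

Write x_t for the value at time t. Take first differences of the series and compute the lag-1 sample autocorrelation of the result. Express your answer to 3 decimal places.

First differences Δx: -22, 25, -7, -3, -2, 13
Mean of differences = 0.6667
Numerator Σ(Δx_t−Δx̄)(Δx_{t+1}−Δx̄) = -733.1111
Denominator Σ(Δx_t−Δx̄)² = 1337.3333
r_1(Δx) = -733.1111 / 1337.3333 = -0.548

-0.548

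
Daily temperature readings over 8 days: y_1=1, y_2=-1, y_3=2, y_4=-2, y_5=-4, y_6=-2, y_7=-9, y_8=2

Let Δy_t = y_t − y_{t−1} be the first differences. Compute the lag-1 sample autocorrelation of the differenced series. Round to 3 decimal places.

-0.502

First differences Δy: -2, 3, -4, -2, 2, -7, 11
Mean of differences = 0.1429
Numerator Σ(Δy_t−Δȳ)(Δy_{t+1}−Δȳ) = -103.8776
Denominator Σ(Δy_t−Δȳ)² = 206.8571
r_1(Δy) = -103.8776 / 206.8571 = -0.502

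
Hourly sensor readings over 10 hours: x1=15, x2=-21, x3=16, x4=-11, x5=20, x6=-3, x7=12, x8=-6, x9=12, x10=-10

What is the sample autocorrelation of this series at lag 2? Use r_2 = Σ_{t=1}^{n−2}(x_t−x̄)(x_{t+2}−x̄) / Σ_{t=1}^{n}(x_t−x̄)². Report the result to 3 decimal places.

Mean x̄ = (15 − 21 + 16 − 11 + 20 − 3 + 12 − 6 + 12 − 10)/10 = 2.4000
Numerator Σ_{t=1}^{8}(x_t−x̄)(x_{t+2}−x̄) = 1207.2800
Denominator Σ(x_t−x̄)² = 1818.4000
r_2 = 1207.2800 / 1818.4000 = 0.664

0.664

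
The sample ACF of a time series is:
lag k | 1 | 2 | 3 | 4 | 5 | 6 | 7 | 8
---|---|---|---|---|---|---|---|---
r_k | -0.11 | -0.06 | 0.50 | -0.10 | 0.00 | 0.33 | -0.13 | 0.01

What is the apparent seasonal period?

The largest autocorrelation is r_3 = 0.50, with a weaker echo at lag 6 (0.33); the remaining lags stay at or below 0.01.
The dominant spike at lag 3 indicates a seasonal period of 3.

3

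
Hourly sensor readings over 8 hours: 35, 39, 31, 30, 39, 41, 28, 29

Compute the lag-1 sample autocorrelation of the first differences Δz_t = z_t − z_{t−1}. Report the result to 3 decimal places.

First differences Δz: 4, -8, -1, 9, 2, -13, 1
Mean of differences = -0.8571
Numerator Σ(Δz_t−Δz̄)(Δz_{t+1}−Δz̄) = -64.1633
Denominator Σ(Δz_t−Δz̄)² = 330.8571
r_1(Δz) = -64.1633 / 330.8571 = -0.194

-0.194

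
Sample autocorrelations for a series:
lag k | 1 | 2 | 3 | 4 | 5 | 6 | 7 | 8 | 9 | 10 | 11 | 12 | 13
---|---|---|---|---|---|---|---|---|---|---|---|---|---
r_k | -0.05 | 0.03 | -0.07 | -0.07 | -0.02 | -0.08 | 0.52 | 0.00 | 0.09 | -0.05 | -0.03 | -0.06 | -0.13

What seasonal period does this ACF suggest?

7

The largest autocorrelation is r_7 = 0.52; the remaining lags stay at or below 0.09.
The dominant spike at lag 7 indicates a seasonal period of 7.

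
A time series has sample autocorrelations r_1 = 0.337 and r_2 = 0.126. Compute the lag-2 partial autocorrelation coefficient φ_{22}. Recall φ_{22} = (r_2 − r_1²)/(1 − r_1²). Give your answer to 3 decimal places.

0.014

φ_{22} = (r_2 − r_1²) / (1 − r_1²)
r_1² = (0.337)² = 0.113569
Numerator = 0.126 − 0.1136 = 0.0124; denominator = 1 − 0.1136 = 0.8864
φ_{22} = 0.0124 / 0.8864 = 0.014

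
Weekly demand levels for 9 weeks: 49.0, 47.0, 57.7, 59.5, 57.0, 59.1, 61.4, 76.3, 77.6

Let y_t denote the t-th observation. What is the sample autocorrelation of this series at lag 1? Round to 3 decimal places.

Mean ȳ = (49.0 + 47.0 + 57.7 + 59.5 + 57.0 + 59.1 + 61.4 + 76.3 + 77.6)/9 = 60.5111
Numerator Σ_{t=1}^{8}(y_t−ȳ)(y_{t+1}−ȳ) = 487.4510
Denominator Σ(y_t−ȳ)² = 880.4089
r_1 = 487.4510 / 880.4089 = 0.554

0.554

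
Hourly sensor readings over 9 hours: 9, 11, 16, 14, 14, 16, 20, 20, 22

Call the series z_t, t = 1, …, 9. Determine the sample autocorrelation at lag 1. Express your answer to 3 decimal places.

Mean z̄ = (9 + 11 + 16 + 14 + 14 + 16 + 20 + 20 + 22)/9 = 15.7778
Numerator Σ_{t=1}^{8}(z_t−z̄)(z_{t+1}−z̄) = 78.7284
Denominator Σ(z_t−z̄)² = 149.5556
r_1 = 78.7284 / 149.5556 = 0.526

0.526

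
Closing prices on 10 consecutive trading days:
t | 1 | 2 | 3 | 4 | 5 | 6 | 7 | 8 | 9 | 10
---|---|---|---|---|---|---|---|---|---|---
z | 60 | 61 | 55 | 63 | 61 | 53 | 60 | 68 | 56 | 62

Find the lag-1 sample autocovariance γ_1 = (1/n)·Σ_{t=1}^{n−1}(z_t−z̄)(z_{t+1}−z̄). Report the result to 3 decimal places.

Mean z̄ = (60 + 61 + 55 + 63 + 61 + 53 + 60 + 68 + 56 + 62)/10 = 59.9000
Σ_{t=1}^{9}(z_t−z̄)(z_{t+1}−z̄) = -64.3100
γ_1 = -64.3100 / 10 = -6.431

-6.431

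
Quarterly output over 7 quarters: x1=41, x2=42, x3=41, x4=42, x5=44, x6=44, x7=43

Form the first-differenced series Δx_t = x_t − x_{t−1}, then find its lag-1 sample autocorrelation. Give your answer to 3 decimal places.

First differences Δx: 1, -1, 1, 2, 0, -1
Mean of differences = 0.3333
Numerator Σ(Δx_t−Δx̄)(Δx_{t+1}−Δx̄) = -0.7778
Denominator Σ(Δx_t−Δx̄)² = 7.3333
r_1(Δx) = -0.7778 / 7.3333 = -0.106

-0.106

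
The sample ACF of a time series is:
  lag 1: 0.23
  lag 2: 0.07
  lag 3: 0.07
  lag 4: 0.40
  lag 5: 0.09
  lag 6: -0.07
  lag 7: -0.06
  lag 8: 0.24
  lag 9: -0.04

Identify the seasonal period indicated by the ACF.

4

The largest autocorrelation is r_4 = 0.40, with a weaker echo at lag 8 (0.24); the remaining lags stay at or below 0.23.
The dominant spike at lag 4 indicates a seasonal period of 4.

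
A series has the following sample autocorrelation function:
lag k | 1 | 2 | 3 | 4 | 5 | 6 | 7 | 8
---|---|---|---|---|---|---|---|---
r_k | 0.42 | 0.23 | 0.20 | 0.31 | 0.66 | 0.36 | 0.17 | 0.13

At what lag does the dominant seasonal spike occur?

5

The largest autocorrelation is r_5 = 0.66; the remaining lags stay at or below 0.42. The elevated value at lag 1 (0.42), dropping to 0.23 at lag 2, reflects decaying short-term dependence rather than seasonality.
The dominant spike at lag 5 indicates a seasonal period of 5.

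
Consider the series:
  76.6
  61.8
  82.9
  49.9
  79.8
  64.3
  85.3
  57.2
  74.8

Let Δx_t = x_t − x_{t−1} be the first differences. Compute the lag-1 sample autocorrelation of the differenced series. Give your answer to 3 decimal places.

-0.874

First differences Δx: -14.8, 21.1, -33.0, 29.9, -15.5, 21.0, -28.1, 17.6
Mean of differences = -0.2250
Numerator Σ(Δx_t−Δx̄)(Δx_{t+1}−Δx̄) = -3869.9756
Denominator Σ(Δx_t−Δx̄)² = 4427.4750
r_1(Δx) = -3869.9756 / 4427.4750 = -0.874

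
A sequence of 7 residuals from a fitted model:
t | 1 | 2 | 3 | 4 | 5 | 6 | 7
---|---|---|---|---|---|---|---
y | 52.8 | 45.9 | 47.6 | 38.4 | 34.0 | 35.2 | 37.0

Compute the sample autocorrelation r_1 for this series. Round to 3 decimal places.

Mean ȳ = (52.8 + 45.9 + 47.6 + 38.4 + 34.0 + 35.2 + 37.0)/7 = 41.5571
Deviations from mean: 11.2429, 4.3429, 6.0429, -3.1571, -7.5571, -6.3571, -4.5571
Σ(y_t−ȳ)(y_{t+1}−ȳ) = (48.8261) + (26.2433) + (-19.0782) + (23.8590) + (48.0418) + (28.9704) = 156.8624
Denominator Σ(y_t−ȳ)² = 310.0371
r_1 = 156.8624 / 310.0371 = 0.506

0.506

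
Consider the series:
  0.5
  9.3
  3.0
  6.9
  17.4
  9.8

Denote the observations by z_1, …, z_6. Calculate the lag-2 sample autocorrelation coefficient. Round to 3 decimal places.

Mean z̄ = (0.5 + 9.3 + 3.0 + 6.9 + 17.4 + 9.8)/6 = 7.8167
Deviations from mean: -7.3167, 1.4833, -4.8167, -0.9167, 9.5833, 1.9833
Σ(z_t−z̄)(z_{t+2}−z̄) = (35.2419) + (-1.3597) + (-46.1597) + (-1.8181) = -14.0956
Denominator Σ(z_t−z̄)² = 175.5483
r_2 = -14.0956 / 175.5483 = -0.080

-0.080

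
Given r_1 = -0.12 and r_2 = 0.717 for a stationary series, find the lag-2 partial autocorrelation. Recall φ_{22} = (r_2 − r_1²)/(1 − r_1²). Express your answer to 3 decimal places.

0.713

φ_{22} = (r_2 − r_1²) / (1 − r_1²)
r_1² = (-0.12)² = 0.0144
Numerator = 0.717 − 0.0144 = 0.7026; denominator = 1 − 0.0144 = 0.9856
φ_{22} = 0.7026 / 0.9856 = 0.713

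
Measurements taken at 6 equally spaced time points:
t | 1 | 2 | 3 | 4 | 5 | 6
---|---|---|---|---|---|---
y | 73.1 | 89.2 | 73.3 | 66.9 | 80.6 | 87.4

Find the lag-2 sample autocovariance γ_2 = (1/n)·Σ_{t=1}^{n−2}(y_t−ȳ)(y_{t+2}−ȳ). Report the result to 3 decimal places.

-35.269

Mean ȳ = (73.1 + 89.2 + 73.3 + 66.9 + 80.6 + 87.4)/6 = 78.4167
Σ_{t=1}^{4}(y_t−ȳ)(y_{t+2}−ȳ) = -211.6139
γ_2 = -211.6139 / 6 = -35.269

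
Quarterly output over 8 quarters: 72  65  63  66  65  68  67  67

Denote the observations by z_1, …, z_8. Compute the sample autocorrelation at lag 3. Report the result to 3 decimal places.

Mean z̄ = (72 + 65 + 63 + 66 + 65 + 68 + 67 + 67)/8 = 66.6250
Deviations from mean: 5.3750, -1.6250, -3.6250, -0.6250, -1.6250, 1.3750, 0.3750, 0.3750
Σ(z_t−z̄)(z_{t+3}−z̄) = (-3.3594) + (2.6406) + (-4.9844) + (-0.2344) + (-0.6094) = -6.5469
Denominator Σ(z_t−z̄)² = 49.8750
r_3 = -6.5469 / 49.8750 = -0.131

-0.131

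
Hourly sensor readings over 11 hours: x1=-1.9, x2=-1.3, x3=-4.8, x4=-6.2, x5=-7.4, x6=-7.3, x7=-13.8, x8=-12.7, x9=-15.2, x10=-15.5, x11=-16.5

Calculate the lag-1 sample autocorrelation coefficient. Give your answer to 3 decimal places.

Mean x̄ = (-1.9 − 1.3 − 4.8 − 6.2 − 7.4 − 7.3 − 13.8 − 12.7 − 15.2 − 15.5 − 16.5)/11 = -9.3273
Numerator Σ_{t=1}^{10}(x_t−x̄)(x_{t+1}−x̄) = 226.4056
Denominator Σ(x_t−x̄)² = 313.1218
r_1 = 226.4056 / 313.1218 = 0.723

0.723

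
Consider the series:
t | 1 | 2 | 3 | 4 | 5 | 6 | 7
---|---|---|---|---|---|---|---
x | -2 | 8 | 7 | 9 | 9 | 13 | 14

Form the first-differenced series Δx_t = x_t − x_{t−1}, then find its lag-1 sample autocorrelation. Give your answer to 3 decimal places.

First differences Δx: 10, -1, 2, 0, 4, 1
Mean of differences = 2.6667
Numerator Σ(Δx_t−Δx̄)(Δx_{t+1}−Δx̄) = -28.4444
Denominator Σ(Δx_t−Δx̄)² = 79.3333
r_1(Δx) = -28.4444 / 79.3333 = -0.359

-0.359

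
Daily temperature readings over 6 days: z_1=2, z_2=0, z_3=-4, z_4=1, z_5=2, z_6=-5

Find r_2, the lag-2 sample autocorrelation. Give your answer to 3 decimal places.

-0.505

Mean z̄ = (2 + 0 − 4 + 1 + 2 − 5)/6 = -0.6667
Deviations from mean: 2.6667, 0.6667, -3.3333, 1.6667, 2.6667, -4.3333
Σ(z_t−z̄)(z_{t+2}−z̄) = (-8.8889) + (1.1111) + (-8.8889) + (-7.2222) = -23.8889
Denominator Σ(z_t−z̄)² = 47.3333
r_2 = -23.8889 / 47.3333 = -0.505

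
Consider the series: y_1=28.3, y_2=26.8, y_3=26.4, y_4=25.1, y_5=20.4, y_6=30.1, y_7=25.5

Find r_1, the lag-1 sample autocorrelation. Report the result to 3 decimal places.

-0.327

Mean ȳ = (28.3 + 26.8 + 26.4 + 25.1 + 20.4 + 30.1 + 25.5)/7 = 26.0857
Numerator Σ_{t=1}^{6}(y_t−ȳ)(y_{t+1}−ȳ) = -18.0745
Denominator Σ(y_t−ȳ)² = 55.2686
r_1 = -18.0745 / 55.2686 = -0.327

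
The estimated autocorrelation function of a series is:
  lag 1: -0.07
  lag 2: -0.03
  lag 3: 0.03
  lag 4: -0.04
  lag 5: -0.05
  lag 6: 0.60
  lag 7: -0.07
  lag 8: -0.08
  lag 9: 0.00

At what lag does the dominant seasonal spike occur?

The largest autocorrelation is r_6 = 0.60; the remaining lags stay at or below 0.03.
The dominant spike at lag 6 indicates a seasonal period of 6.

6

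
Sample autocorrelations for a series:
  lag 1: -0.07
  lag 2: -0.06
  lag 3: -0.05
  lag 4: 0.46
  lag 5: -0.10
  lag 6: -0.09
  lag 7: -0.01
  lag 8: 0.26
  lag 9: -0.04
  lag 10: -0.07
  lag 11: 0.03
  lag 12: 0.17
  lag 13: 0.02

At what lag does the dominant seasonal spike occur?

4

The largest autocorrelation is r_4 = 0.46, with weaker echoes at lags 8 (0.26) and 12 (0.17); the remaining lags stay at or below 0.03.
The dominant spike at lag 4 indicates a seasonal period of 4.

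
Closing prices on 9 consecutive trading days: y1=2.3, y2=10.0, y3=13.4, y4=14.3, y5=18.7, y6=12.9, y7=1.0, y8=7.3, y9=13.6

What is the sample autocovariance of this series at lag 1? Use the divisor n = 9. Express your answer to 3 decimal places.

6.959

Mean ȳ = (2.3 + 10.0 + 13.4 + 14.3 + 18.7 + 12.9 + 1.0 + 7.3 + 13.6)/9 = 10.3889
Σ_{t=1}^{8}(y_t−ȳ)(y_{t+1}−ȳ) = 62.6332
γ_1 = 62.6332 / 9 = 6.959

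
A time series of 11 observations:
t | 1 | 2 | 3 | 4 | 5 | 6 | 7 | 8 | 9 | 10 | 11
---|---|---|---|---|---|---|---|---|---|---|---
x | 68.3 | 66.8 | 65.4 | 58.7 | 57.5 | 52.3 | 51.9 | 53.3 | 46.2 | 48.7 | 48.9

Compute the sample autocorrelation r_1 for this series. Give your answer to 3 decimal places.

0.721

Mean x̄ = (68.3 + 66.8 + 65.4 + 58.7 + 57.5 + 52.3 + 51.9 + 53.3 + 46.2 + 48.7 + 48.9)/11 = 56.1818
Numerator Σ_{t=1}^{10}(x_t−x̄)(x_{t+1}−x̄) = 434.8588
Denominator Σ(x_t−x̄)² = 602.9964
r_1 = 434.8588 / 602.9964 = 0.721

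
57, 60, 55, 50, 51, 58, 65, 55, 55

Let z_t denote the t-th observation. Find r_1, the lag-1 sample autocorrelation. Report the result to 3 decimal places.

0.214

Mean z̄ = (57 + 60 + 55 + 50 + 51 + 58 + 65 + 55 + 55)/9 = 56.2222
Numerator Σ_{t=1}^{8}(z_t−z̄)(z_{t+1}−z̄) = 35.5062
Denominator Σ(z_t−z̄)² = 165.5556
r_1 = 35.5062 / 165.5556 = 0.214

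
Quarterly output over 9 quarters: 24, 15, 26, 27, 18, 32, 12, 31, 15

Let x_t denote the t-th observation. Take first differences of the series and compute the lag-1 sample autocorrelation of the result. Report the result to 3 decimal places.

-0.787

First differences Δx: -9, 11, 1, -9, 14, -20, 19, -16
Mean of differences = -1.1250
Numerator Σ(Δx_t−Δx̄)(Δx_{t+1}−Δx̄) = -1170.2656
Denominator Σ(Δx_t−Δx̄)² = 1486.8750
r_1(Δx) = -1170.2656 / 1486.8750 = -0.787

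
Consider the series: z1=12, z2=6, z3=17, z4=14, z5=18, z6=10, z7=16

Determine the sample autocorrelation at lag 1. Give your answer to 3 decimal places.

-0.330

Mean z̄ = (12 + 6 + 17 + 14 + 18 + 10 + 16)/7 = 13.2857
Deviations from mean: -1.2857, -7.2857, 3.7143, 0.7143, 4.7143, -3.2857, 2.7143
Σ(z_t−z̄)(z_{t+1}−z̄) = (9.3673) + (-27.0612) + (2.6531) + (3.3673) + (-15.4898) + (-8.9184) = -36.0816
Denominator Σ(z_t−z̄)² = 109.4286
r_1 = -36.0816 / 109.4286 = -0.330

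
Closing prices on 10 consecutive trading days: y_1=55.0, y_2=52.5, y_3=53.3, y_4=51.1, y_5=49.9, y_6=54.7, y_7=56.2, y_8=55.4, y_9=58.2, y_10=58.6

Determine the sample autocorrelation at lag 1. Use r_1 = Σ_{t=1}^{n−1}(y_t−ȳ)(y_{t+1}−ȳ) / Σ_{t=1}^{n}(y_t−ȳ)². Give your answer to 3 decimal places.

Mean ȳ = (55.0 + 52.5 + 53.3 + 51.1 + 49.9 + 54.7 + 56.2 + 55.4 + 58.2 + 58.6)/10 = 54.4900
Numerator Σ_{t=1}^{9}(y_t−ȳ)(y_{t+1}−ȳ) = 40.5229
Denominator Σ(y_t−ȳ)² = 72.6490
r_1 = 40.5229 / 72.6490 = 0.558

0.558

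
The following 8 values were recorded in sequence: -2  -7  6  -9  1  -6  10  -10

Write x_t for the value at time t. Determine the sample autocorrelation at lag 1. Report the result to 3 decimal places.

Mean x̄ = (-2 − 7 + 6 − 9 + 1 − 6 + 10 − 10)/8 = -2.1250
Deviations from mean: 0.1250, -4.8750, 8.1250, -6.8750, 3.1250, -3.8750, 12.1250, -7.8750
Numerator Σ_{t=1}^{7}(x_t−x̄)(x_{t+1}−x̄) = -272.1406
Denominator Σ(x_t−x̄)² = 370.8750
r_1 = -272.1406 / 370.8750 = -0.734

-0.734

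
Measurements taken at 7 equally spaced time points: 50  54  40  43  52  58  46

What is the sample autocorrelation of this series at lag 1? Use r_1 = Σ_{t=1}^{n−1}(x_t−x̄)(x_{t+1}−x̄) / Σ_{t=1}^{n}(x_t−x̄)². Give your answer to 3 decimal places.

Mean x̄ = (50 + 54 + 40 + 43 + 52 + 58 + 46)/7 = 49.0000
Deviations from mean: 1.0000, 5.0000, -9.0000, -6.0000, 3.0000, 9.0000, -3.0000
Numerator Σ_{t=1}^{6}(x_t−x̄)(x_{t+1}−x̄) = -4.0000
Denominator Σ(x_t−x̄)² = 242.0000
r_1 = -4.0000 / 242.0000 = -0.017

-0.017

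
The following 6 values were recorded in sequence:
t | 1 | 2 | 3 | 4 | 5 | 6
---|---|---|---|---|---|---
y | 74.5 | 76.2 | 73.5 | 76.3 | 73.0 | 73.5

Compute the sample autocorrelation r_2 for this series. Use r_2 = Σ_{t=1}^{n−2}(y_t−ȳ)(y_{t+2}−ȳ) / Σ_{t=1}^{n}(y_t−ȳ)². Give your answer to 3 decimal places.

Mean ȳ = (74.5 + 76.2 + 73.5 + 76.3 + 73.0 + 73.5)/6 = 74.5000
Deviations from mean: 0.0000, 1.7000, -1.0000, 1.8000, -1.5000, -1.0000
Σ(y_t−ȳ)(y_{t+2}−ȳ) = (0.0000) + (3.0600) + (1.5000) + (-1.8000) = 2.7600
Denominator Σ(y_t−ȳ)² = 10.3800
r_2 = 2.7600 / 10.3800 = 0.266

0.266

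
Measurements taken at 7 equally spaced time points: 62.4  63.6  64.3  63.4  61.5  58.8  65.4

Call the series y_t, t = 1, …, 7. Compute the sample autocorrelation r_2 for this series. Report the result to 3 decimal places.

Mean ȳ = (62.4 + 63.6 + 64.3 + 63.4 + 61.5 + 58.8 + 65.4)/7 = 62.7714
Deviations from mean: -0.3714, 0.8286, 1.5286, 0.6286, -1.2714, -3.9714, 2.6286
Numerator Σ_{t=1}^{5}(y_t−ȳ)(y_{t+2}−ȳ) = -7.8288
Denominator Σ(y_t−ȳ)² = 27.8543
r_2 = -7.8288 / 27.8543 = -0.281

-0.281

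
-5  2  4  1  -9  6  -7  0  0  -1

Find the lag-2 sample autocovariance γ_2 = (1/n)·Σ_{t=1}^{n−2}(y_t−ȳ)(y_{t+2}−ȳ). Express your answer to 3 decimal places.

Mean ȳ = (-5 + 2 + 4 + 1 − 9 + 6 − 7 + 0 + 0 − 1)/10 = -0.9000
Σ_{t=1}^{8}(y_t−ȳ)(y_{t+2}−ȳ) = 8.8800
γ_2 = 8.8800 / 10 = 0.888

0.888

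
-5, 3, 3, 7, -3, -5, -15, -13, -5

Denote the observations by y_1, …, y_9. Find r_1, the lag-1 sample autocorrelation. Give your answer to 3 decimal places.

0.581

Mean ȳ = (-5 + 3 + 3 + 7 − 3 − 5 − 15 − 13 − 5)/9 = -3.6667
Numerator Σ_{t=1}^{8}(y_t−ȳ)(y_{t+1}−ȳ) = 246.2222
Denominator Σ(y_t−ȳ)² = 424.0000
r_1 = 246.2222 / 424.0000 = 0.581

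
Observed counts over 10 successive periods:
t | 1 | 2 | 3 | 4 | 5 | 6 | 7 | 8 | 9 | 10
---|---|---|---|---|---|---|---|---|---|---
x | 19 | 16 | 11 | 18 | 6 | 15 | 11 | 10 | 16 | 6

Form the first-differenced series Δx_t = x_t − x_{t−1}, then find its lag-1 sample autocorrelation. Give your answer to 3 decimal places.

-0.706

First differences Δx: -3, -5, 7, -12, 9, -4, -1, 6, -10
Mean of differences = -1.4444
Numerator Σ(Δx_t−Δx̄)(Δx_{t+1}−Δx̄) = -312.0864
Denominator Σ(Δx_t−Δx̄)² = 442.2222
r_1(Δx) = -312.0864 / 442.2222 = -0.706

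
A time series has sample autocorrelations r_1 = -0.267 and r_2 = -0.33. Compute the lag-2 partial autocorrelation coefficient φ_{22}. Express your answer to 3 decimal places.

φ_{22} = (r_2 − r_1²) / (1 − r_1²)
r_1² = (-0.267)² = 0.071289
Numerator = -0.33 − 0.0713 = -0.4013; denominator = 1 − 0.0713 = 0.9287
φ_{22} = -0.4013 / 0.9287 = -0.432

-0.432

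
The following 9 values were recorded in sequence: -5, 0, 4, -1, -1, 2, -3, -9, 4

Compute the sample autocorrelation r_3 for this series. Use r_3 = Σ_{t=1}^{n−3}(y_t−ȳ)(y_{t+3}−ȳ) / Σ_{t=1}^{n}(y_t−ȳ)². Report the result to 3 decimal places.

0.208

Mean ȳ = (-5 + 0 + 4 − 1 − 1 + 2 − 3 − 9 + 4)/9 = -1.0000
Numerator Σ_{t=1}^{6}(y_t−ȳ)(y_{t+3}−ȳ) = 30.0000
Denominator Σ(y_t−ȳ)² = 144.0000
r_3 = 30.0000 / 144.0000 = 0.208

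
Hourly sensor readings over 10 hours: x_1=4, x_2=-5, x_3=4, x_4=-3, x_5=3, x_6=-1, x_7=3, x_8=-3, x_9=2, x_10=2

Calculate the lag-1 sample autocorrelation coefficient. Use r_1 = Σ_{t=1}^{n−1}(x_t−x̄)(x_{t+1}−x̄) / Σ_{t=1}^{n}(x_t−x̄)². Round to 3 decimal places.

-0.796

Mean x̄ = (4 − 5 + 4 − 3 + 3 − 1 + 3 − 3 + 2 + 2)/10 = 0.6000
Numerator Σ_{t=1}^{9}(x_t−x̄)(x_{t+1}−x̄) = -78.3600
Denominator Σ(x_t−x̄)² = 98.4000
r_1 = -78.3600 / 98.4000 = -0.796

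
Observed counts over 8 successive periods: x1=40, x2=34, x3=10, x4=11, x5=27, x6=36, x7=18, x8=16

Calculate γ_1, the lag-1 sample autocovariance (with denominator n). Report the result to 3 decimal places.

Mean x̄ = (40 + 34 + 10 + 11 + 27 + 36 + 18 + 16)/8 = 24.0000
Deviations: 16.0000, 10.0000, -14.0000, -13.0000, 3.0000, 12.0000, -6.0000, -8.0000
Σ_{t=1}^{7}(x_t−x̄)(x_{t+1}−x̄) = 175.0000
γ_1 = 175.0000 / 8 = 21.875

21.875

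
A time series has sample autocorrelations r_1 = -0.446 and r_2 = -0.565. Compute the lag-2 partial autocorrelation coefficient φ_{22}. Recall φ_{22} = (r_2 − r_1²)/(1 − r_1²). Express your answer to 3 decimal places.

-0.954

φ_{22} = (r_2 − r_1²) / (1 − r_1²)
r_1² = (-0.446)² = 0.198916
Numerator = -0.565 − 0.1989 = -0.7639; denominator = 1 − 0.1989 = 0.8011
φ_{22} = -0.7639 / 0.8011 = -0.954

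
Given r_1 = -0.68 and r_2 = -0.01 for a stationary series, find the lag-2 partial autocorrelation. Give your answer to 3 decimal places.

-0.879

φ_{22} = (r_2 − r_1²) / (1 − r_1²)
r_1² = (-0.68)² = 0.4624
Numerator = -0.01 − 0.4624 = -0.4724; denominator = 1 − 0.4624 = 0.5376
φ_{22} = -0.4724 / 0.5376 = -0.879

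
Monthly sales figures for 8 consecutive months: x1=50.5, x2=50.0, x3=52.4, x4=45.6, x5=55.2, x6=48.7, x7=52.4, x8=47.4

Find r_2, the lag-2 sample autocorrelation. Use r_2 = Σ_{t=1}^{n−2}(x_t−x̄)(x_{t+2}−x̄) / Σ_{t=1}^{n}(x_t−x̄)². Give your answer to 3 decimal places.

Mean x̄ = (50.5 + 50.0 + 52.4 + 45.6 + 55.2 + 48.7 + 52.4 + 47.4)/8 = 50.2750
Deviations from mean: 0.2250, -0.2750, 2.1250, -4.6750, 4.9250, -1.5750, 2.1250, -2.8750
Σ(x_t−x̄)(x_{t+2}−x̄) = (0.4781) + (1.2856) + (10.4656) + (7.3631) + (10.4656) + (4.5281) = 34.5863
Denominator Σ(x_t−x̄)² = 66.0150
r_2 = 34.5863 / 66.0150 = 0.524

0.524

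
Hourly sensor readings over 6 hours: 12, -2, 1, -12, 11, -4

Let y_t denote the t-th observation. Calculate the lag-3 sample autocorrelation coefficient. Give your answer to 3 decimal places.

Mean ȳ = (12 − 2 + 1 − 12 + 11 − 4)/6 = 1.0000
Deviations from mean: 11.0000, -3.0000, 0.0000, -13.0000, 10.0000, -5.0000
Σ(y_t−ȳ)(y_{t+3}−ȳ) = (-143.0000) + (-30.0000) + (0.0000) = -173.0000
Denominator Σ(y_t−ȳ)² = 424.0000
r_3 = -173.0000 / 424.0000 = -0.408

-0.408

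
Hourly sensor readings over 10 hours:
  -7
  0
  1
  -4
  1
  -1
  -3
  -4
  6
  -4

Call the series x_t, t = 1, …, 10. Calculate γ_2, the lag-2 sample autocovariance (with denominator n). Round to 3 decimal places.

Mean x̄ = (-7 + 0 + 1 − 4 + 1 − 1 − 3 − 4 + 6 − 4)/10 = -1.5000
Σ_{t=1}^{8}(x_t−x̄)(x_{t+2}−x̄) = -22.5000
γ_2 = -22.5000 / 10 = -2.250

-2.250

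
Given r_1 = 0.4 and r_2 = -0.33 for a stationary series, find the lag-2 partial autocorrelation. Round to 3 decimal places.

-0.583

φ_{22} = (r_2 − r_1²) / (1 − r_1²)
r_1² = (0.4)² = 0.16
Numerator = -0.33 − 0.1600 = -0.4900; denominator = 1 − 0.1600 = 0.8400
φ_{22} = -0.4900 / 0.8400 = -0.583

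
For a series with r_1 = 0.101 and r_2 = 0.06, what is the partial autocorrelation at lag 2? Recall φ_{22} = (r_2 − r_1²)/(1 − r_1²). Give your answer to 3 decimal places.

0.050

φ_{22} = (r_2 − r_1²) / (1 − r_1²)
r_1² = (0.101)² = 0.010201
Numerator = 0.06 − 0.0102 = 0.0498; denominator = 1 − 0.0102 = 0.9898
φ_{22} = 0.0498 / 0.9898 = 0.050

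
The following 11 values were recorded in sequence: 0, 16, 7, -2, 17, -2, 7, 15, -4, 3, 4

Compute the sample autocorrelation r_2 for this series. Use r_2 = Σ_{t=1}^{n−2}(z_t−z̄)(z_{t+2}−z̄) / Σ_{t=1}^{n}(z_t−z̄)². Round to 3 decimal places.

-0.158

Mean z̄ = (0 + 16 + 7 − 2 + 17 − 2 + 7 + 15 − 4 + 3 + 4)/11 = 5.5455
Numerator Σ_{t=1}^{9}(z_t−z̄)(z_{t+2}−z̄) = -91.2314
Denominator Σ(z_t−z̄)² = 578.7273
r_2 = -91.2314 / 578.7273 = -0.158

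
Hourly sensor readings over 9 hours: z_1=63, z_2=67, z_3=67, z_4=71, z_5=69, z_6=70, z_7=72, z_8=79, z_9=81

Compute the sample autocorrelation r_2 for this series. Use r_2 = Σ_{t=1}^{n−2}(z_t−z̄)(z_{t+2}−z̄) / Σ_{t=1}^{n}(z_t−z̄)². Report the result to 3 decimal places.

0.150

Mean z̄ = (63 + 67 + 67 + 71 + 69 + 70 + 72 + 79 + 81)/9 = 71.0000
Σ(z_t−z̄)(z_{t+2}−z̄) = (32.0000) + (0.0000) + (8.0000) + (0.0000) + (-2.0000) + (-8.0000) + (10.0000) = 40.0000
Denominator Σ(z_t−z̄)² = 266.0000
r_2 = 40.0000 / 266.0000 = 0.150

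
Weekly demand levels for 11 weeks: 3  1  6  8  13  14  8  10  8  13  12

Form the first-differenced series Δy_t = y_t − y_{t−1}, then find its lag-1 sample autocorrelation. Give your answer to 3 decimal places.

First differences Δy: -2, 5, 2, 5, 1, -6, 2, -2, 5, -1
Mean of differences = 0.9000
Numerator Σ(Δy_t−Δȳ)(Δy_{t+1}−Δȳ) = -33.6100
Denominator Σ(Δy_t−Δȳ)² = 120.9000
r_1(Δy) = -33.6100 / 120.9000 = -0.278

-0.278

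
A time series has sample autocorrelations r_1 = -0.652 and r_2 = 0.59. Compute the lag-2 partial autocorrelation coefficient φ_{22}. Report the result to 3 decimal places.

0.287

φ_{22} = (r_2 − r_1²) / (1 − r_1²)
r_1² = (-0.652)² = 0.425104
Numerator = 0.59 − 0.4251 = 0.1649; denominator = 1 − 0.4251 = 0.5749
φ_{22} = 0.1649 / 0.5749 = 0.287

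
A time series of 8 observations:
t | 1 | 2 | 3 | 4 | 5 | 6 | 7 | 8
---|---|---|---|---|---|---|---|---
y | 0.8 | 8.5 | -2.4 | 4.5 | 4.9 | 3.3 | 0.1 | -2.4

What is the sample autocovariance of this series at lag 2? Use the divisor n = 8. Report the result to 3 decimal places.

0.045

Mean ȳ = (0.8 + 8.5 − 2.4 + 4.5 + 4.9 + 3.3 + 0.1 − 2.4)/8 = 2.1625
Deviations: -1.3625, 6.3375, -4.5625, 2.3375, 2.7375, 1.1375, -2.0625, -4.5625
Σ_{t=1}^{6}(y_t−ȳ)(y_{t+2}−ȳ) = 0.3634
γ_2 = 0.3634 / 8 = 0.045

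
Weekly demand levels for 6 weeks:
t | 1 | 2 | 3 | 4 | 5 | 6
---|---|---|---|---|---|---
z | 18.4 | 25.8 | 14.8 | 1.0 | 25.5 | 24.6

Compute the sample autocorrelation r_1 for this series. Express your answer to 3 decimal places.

Mean z̄ = (18.4 + 25.8 + 14.8 + 1.0 + 25.5 + 24.6)/6 = 18.3500
Deviations from mean: 0.0500, 7.4500, -3.5500, -17.3500, 7.1500, 6.2500
Σ(z_t−z̄)(z_{t+1}−z̄) = (0.3725) + (-26.4475) + (61.5925) + (-124.0525) + (44.6875) = -43.8475
Denominator Σ(z_t−z̄)² = 459.3150
r_1 = -43.8475 / 459.3150 = -0.095

-0.095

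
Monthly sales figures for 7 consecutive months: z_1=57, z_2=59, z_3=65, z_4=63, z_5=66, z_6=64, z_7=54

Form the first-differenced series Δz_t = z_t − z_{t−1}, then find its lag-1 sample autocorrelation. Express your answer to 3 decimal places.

0.066

First differences Δz: 2, 6, -2, 3, -2, -10
Mean of differences = -0.5000
Numerator Σ(Δz_t−Δz̄)(Δz_{t+1}−Δz̄) = 10.2500
Denominator Σ(Δz_t−Δz̄)² = 155.5000
r_1(Δz) = 10.2500 / 155.5000 = 0.066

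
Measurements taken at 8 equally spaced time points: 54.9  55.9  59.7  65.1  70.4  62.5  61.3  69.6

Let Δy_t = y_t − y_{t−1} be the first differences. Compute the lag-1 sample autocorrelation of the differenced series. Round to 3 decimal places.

First differences Δy: 1.0, 3.8, 5.4, 5.3, -7.9, -1.2, 8.3
Mean of differences = 2.1000
Numerator Σ(Δy_t−Δȳ)(Δy_{t+1}−Δȳ) = -5.1600
Denominator Σ(Δy_t−Δȳ)² = 174.5600
r_1(Δy) = -5.1600 / 174.5600 = -0.030

-0.030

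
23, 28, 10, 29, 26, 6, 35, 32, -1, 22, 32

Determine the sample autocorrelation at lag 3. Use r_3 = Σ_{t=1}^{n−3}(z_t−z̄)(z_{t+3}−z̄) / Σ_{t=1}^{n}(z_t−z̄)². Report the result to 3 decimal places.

0.587

Mean z̄ = (23 + 28 + 10 + 29 + 26 + 6 + 35 + 32 − 1 + 22 + 32)/11 = 22.0000
Numerator Σ_{t=1}^{8}(z_t−z̄)(z_{t+3}−z̄) = 822.0000
Denominator Σ(z_t−z̄)² = 1400.0000
r_3 = 822.0000 / 1400.0000 = 0.587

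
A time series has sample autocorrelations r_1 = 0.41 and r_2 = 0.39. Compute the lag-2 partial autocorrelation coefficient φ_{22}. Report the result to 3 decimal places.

0.267

φ_{22} = (r_2 − r_1²) / (1 − r_1²)
r_1² = (0.41)² = 0.1681
Numerator = 0.39 − 0.1681 = 0.2219; denominator = 1 − 0.1681 = 0.8319
φ_{22} = 0.2219 / 0.8319 = 0.267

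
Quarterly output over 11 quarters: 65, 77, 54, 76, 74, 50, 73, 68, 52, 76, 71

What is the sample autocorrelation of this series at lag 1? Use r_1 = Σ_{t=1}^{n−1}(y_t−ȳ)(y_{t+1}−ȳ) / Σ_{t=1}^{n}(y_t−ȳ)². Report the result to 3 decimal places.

Mean ȳ = (65 + 77 + 54 + 76 + 74 + 50 + 73 + 68 + 52 + 76 + 71)/11 = 66.9091
Numerator Σ_{t=1}^{10}(y_t−ȳ)(y_{t+1}−ȳ) = -533.2810
Denominator Σ(y_t−ȳ)² = 1050.9091
r_1 = -533.2810 / 1050.9091 = -0.507

-0.507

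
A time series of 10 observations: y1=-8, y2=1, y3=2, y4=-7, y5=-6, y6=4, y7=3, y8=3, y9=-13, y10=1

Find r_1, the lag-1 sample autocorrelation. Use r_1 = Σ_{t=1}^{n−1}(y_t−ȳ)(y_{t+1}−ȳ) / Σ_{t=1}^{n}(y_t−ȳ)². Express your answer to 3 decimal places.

-0.198

Mean ȳ = (-8 + 1 + 2 − 7 − 6 + 4 + 3 + 3 − 13 + 1)/10 = -2.0000
Numerator Σ_{t=1}^{9}(y_t−ȳ)(y_{t+1}−ȳ) = -63.0000
Denominator Σ(y_t−ȳ)² = 318.0000
r_1 = -63.0000 / 318.0000 = -0.198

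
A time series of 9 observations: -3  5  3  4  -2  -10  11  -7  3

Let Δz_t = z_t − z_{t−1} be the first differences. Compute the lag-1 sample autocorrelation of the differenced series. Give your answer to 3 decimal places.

First differences Δz: 8, -2, 1, -6, -8, 21, -18, 10
Mean of differences = 0.7500
Numerator Σ(Δz_t−Δz̄)(Δz_{t+1}−Δz̄) = -693.5625
Denominator Σ(Δz_t−Δz̄)² = 1029.5000
r_1(Δz) = -693.5625 / 1029.5000 = -0.674

-0.674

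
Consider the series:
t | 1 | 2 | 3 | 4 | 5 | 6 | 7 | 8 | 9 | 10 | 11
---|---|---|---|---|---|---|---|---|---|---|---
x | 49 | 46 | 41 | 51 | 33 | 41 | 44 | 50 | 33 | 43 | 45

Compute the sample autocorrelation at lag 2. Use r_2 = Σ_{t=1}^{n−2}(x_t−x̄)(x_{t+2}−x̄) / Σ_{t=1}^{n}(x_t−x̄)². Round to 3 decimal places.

-0.097

Mean x̄ = (49 + 46 + 41 + 51 + 33 + 41 + 44 + 50 + 33 + 43 + 45)/11 = 43.2727
Numerator Σ_{t=1}^{9}(x_t−x̄)(x_{t+2}−x̄) = -35.9669
Denominator Σ(x_t−x̄)² = 370.1818
r_2 = -35.9669 / 370.1818 = -0.097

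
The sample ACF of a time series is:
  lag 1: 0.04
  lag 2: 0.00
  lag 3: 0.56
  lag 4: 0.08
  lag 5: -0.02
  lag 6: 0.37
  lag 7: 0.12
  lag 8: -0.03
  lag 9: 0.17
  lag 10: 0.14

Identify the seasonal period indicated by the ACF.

3

The largest autocorrelation is r_3 = 0.56, with weaker echoes at lags 6 (0.37) and 9 (0.17); the remaining lags stay at or below 0.14.
The dominant spike at lag 3 indicates a seasonal period of 3.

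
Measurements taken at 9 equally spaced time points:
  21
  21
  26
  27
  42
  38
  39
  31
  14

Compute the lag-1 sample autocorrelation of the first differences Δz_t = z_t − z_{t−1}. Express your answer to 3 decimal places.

First differences Δz: 0, 5, 1, 15, -4, 1, -8, -17
Mean of differences = -0.8750
Numerator Σ(Δz_t−Δz̄)(Δz_{t+1}−Δz̄) = 91.9844
Denominator Σ(Δz_t−Δz̄)² = 614.8750
r_1(Δz) = 91.9844 / 614.8750 = 0.150

0.150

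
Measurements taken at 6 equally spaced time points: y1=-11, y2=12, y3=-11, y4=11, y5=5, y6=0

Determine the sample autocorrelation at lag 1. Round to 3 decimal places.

Mean ȳ = (-11 + 12 − 11 + 11 + 5 + 0)/6 = 1.0000
Σ(y_t−ȳ)(y_{t+1}−ȳ) = (-132.0000) + (-132.0000) + (-120.0000) + (40.0000) + (-4.0000) = -348.0000
Denominator Σ(y_t−ȳ)² = 526.0000
r_1 = -348.0000 / 526.0000 = -0.662

-0.662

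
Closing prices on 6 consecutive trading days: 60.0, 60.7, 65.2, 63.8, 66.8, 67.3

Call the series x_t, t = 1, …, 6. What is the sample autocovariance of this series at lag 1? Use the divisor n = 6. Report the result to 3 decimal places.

2.949

Mean x̄ = (60.0 + 60.7 + 65.2 + 63.8 + 66.8 + 67.3)/6 = 63.9667
Σ_{t=1}^{5}(x_t−x̄)(x_{t+1}−x̄) = 17.6956
γ_1 = 17.6956 / 6 = 2.949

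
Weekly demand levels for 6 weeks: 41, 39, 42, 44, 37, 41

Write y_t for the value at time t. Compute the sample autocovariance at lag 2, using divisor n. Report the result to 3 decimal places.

Mean ȳ = (41 + 39 + 42 + 44 + 37 + 41)/6 = 40.6667
Σ_{t=1}^{4}(y_t−ȳ)(y_{t+2}−ȳ) = -8.8889
γ_2 = -8.8889 / 6 = -1.481

-1.481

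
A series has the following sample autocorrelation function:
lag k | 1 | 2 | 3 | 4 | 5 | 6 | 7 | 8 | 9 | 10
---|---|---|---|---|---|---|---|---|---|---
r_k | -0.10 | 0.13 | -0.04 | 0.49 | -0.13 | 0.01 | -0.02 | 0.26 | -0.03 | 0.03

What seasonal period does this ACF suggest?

4

The largest autocorrelation is r_4 = 0.49, with a weaker echo at lag 8 (0.26); the remaining lags stay at or below 0.13.
The dominant spike at lag 4 indicates a seasonal period of 4.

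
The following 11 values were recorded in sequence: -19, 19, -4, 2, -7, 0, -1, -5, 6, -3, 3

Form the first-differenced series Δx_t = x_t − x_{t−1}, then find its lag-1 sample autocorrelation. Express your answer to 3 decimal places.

First differences Δx: 38, -23, 6, -9, 7, -1, -4, 11, -9, 6
Mean of differences = 2.2000
Numerator Σ(Δx_t−Δx̄)(Δx_{t+1}−Δx̄) = -1285.4400
Denominator Σ(Δx_t−Δx̄)² = 2345.6000
r_1(Δx) = -1285.4400 / 2345.6000 = -0.548

-0.548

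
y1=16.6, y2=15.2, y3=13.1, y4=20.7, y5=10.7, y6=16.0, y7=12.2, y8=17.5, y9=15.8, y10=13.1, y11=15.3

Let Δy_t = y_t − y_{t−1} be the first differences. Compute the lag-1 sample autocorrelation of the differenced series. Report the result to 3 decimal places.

-0.773

First differences Δy: -1.4, -2.1, 7.6, -10.0, 5.3, -3.8, 5.3, -1.7, -2.7, 2.2
Mean of differences = -0.1300
Numerator Σ(Δy_t−Δȳ)(Δy_{t+1}−Δȳ) = -192.9499
Denominator Σ(Δy_t−Δȳ)² = 249.6010
r_1(Δy) = -192.9499 / 249.6010 = -0.773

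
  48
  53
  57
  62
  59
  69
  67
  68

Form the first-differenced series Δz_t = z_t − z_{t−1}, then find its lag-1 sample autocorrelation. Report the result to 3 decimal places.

-0.612

First differences Δz: 5, 4, 5, -3, 10, -2, 1
Mean of differences = 2.8571
Numerator Σ(Δz_t−Δz̄)(Δz_{t+1}−Δz̄) = -75.1633
Denominator Σ(Δz_t−Δz̄)² = 122.8571
r_1(Δz) = -75.1633 / 122.8571 = -0.612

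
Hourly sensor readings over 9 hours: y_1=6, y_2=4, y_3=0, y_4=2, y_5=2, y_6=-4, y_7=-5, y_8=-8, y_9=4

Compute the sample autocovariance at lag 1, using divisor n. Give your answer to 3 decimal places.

5.443

Mean ȳ = (6 + 4 + 0 + 2 + 2 − 4 − 5 − 8 + 4)/9 = 0.1111
Σ_{t=1}^{8}(y_t−ȳ)(y_{t+1}−ȳ) = 48.9877
γ_1 = 48.9877 / 9 = 5.443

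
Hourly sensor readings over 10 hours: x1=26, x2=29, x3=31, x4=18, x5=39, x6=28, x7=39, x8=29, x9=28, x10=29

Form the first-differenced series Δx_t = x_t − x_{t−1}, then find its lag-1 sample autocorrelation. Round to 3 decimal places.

-0.772

First differences Δx: 3, 2, -13, 21, -11, 11, -10, -1, 1
Mean of differences = 0.3333
Numerator Σ(Δx_t−Δx̄)(Δx_{t+1}−Δx̄) = -745.7778
Denominator Σ(Δx_t−Δx̄)² = 966.0000
r_1(Δx) = -745.7778 / 966.0000 = -0.772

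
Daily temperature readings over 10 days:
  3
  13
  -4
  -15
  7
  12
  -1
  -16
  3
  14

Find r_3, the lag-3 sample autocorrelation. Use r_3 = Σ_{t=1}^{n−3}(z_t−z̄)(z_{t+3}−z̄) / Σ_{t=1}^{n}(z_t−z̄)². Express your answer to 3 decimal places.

Mean z̄ = (3 + 13 − 4 − 15 + 7 + 12 − 1 − 16 + 3 + 14)/10 = 1.6000
Σ(z_t−z̄)(z_{t+3}−z̄) = (-23.2400) + (61.5600) + (-58.2400) + (43.1600) + (-95.0400) + (14.5600) + (-32.2400) = -89.4800
Denominator Σ(z_t−z̄)² = 1048.4000
r_3 = -89.4800 / 1048.4000 = -0.085

-0.085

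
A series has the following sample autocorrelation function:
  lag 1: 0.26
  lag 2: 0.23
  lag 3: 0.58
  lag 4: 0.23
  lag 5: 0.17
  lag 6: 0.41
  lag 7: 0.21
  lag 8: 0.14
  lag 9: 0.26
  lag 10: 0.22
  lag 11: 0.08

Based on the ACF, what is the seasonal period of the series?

The largest autocorrelation is r_3 = 0.58, with a weaker echo at lag 6 (0.41); the remaining lags stay at or below 0.26. The elevated value at lag 1 (0.26), dropping to 0.23 at lag 2, reflects decaying short-term dependence rather than seasonality.
The dominant spike at lag 3 indicates a seasonal period of 3.

3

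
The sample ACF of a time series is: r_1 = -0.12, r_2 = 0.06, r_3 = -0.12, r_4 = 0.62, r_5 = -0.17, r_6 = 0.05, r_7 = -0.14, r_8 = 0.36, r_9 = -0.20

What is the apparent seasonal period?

The largest autocorrelation is r_4 = 0.62, with a weaker echo at lag 8 (0.36); the remaining lags stay at or below 0.06.
The dominant spike at lag 4 indicates a seasonal period of 4.

4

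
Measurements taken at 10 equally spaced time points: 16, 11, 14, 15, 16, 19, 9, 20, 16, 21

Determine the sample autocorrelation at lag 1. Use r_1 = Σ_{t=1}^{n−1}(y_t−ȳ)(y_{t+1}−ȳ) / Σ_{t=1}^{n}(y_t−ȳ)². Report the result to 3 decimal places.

Mean ȳ = (16 + 11 + 14 + 15 + 16 + 19 + 9 + 20 + 16 + 21)/10 = 15.7000
Numerator Σ_{t=1}^{9}(y_t−ȳ)(y_{t+1}−ȳ) = -39.4900
Denominator Σ(y_t−ȳ)² = 128.1000
r_1 = -39.4900 / 128.1000 = -0.308

-0.308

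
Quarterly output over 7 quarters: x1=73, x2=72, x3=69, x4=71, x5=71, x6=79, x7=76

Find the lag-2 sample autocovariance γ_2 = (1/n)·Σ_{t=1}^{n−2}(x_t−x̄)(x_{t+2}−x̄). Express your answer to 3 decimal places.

-1.143

Mean x̄ = (73 + 72 + 69 + 71 + 71 + 79 + 76)/7 = 73.0000
Deviations: 0.0000, -1.0000, -4.0000, -2.0000, -2.0000, 6.0000, 3.0000
Σ_{t=1}^{5}(x_t−x̄)(x_{t+2}−x̄) = -8.0000
γ_2 = -8.0000 / 7 = -1.143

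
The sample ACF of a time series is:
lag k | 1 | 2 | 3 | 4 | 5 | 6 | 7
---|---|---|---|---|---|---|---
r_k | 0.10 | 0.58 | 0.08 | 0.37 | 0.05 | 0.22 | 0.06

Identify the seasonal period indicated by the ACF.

The largest autocorrelation is r_2 = 0.58, with weaker echoes at lags 4 (0.37) and 6 (0.22); the remaining lags stay at or below 0.10.
The dominant spike at lag 2 indicates a seasonal period of 2.

2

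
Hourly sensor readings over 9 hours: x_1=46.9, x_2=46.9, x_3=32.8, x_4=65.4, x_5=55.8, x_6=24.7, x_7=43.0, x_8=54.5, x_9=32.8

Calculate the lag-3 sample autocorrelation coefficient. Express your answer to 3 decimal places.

0.461

Mean x̄ = (46.9 + 46.9 + 32.8 + 65.4 + 55.8 + 24.7 + 43.0 + 54.5 + 32.8)/9 = 44.7556
Σ(x_t−x̄)(x_{t+3}−x̄) = (44.2709) + (23.6842) + (239.7753) + (-36.2425) + (107.6220) + (239.7753) = 618.8852
Denominator Σ(x_t−x̄)² = 1343.5022
r_3 = 618.8852 / 1343.5022 = 0.461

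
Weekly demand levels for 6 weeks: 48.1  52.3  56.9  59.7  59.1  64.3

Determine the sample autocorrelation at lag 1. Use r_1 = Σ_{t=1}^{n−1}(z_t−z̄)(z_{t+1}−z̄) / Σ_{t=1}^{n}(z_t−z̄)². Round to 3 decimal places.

0.380

Mean z̄ = (48.1 + 52.3 + 56.9 + 59.7 + 59.1 + 64.3)/6 = 56.7333
Deviations from mean: -8.6333, -4.4333, 0.1667, 2.9667, 2.3667, 7.5667
Numerator Σ_{t=1}^{5}(z_t−z̄)(z_{t+1}−z̄) = 62.9589
Denominator Σ(z_t−z̄)² = 165.8733
r_1 = 62.9589 / 165.8733 = 0.380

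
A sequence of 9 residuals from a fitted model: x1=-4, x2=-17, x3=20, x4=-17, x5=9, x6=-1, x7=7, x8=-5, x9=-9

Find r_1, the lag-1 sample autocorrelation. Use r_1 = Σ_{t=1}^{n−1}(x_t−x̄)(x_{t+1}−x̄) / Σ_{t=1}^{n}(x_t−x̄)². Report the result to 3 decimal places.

Mean x̄ = (-4 − 17 + 20 − 17 + 9 − 1 + 7 − 5 − 9)/9 = -1.8889
Numerator Σ_{t=1}^{8}(x_t−x̄)(x_{t+1}−x̄) = -782.1235
Denominator Σ(x_t−x̄)² = 1198.8889
r_1 = -782.1235 / 1198.8889 = -0.652

-0.652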